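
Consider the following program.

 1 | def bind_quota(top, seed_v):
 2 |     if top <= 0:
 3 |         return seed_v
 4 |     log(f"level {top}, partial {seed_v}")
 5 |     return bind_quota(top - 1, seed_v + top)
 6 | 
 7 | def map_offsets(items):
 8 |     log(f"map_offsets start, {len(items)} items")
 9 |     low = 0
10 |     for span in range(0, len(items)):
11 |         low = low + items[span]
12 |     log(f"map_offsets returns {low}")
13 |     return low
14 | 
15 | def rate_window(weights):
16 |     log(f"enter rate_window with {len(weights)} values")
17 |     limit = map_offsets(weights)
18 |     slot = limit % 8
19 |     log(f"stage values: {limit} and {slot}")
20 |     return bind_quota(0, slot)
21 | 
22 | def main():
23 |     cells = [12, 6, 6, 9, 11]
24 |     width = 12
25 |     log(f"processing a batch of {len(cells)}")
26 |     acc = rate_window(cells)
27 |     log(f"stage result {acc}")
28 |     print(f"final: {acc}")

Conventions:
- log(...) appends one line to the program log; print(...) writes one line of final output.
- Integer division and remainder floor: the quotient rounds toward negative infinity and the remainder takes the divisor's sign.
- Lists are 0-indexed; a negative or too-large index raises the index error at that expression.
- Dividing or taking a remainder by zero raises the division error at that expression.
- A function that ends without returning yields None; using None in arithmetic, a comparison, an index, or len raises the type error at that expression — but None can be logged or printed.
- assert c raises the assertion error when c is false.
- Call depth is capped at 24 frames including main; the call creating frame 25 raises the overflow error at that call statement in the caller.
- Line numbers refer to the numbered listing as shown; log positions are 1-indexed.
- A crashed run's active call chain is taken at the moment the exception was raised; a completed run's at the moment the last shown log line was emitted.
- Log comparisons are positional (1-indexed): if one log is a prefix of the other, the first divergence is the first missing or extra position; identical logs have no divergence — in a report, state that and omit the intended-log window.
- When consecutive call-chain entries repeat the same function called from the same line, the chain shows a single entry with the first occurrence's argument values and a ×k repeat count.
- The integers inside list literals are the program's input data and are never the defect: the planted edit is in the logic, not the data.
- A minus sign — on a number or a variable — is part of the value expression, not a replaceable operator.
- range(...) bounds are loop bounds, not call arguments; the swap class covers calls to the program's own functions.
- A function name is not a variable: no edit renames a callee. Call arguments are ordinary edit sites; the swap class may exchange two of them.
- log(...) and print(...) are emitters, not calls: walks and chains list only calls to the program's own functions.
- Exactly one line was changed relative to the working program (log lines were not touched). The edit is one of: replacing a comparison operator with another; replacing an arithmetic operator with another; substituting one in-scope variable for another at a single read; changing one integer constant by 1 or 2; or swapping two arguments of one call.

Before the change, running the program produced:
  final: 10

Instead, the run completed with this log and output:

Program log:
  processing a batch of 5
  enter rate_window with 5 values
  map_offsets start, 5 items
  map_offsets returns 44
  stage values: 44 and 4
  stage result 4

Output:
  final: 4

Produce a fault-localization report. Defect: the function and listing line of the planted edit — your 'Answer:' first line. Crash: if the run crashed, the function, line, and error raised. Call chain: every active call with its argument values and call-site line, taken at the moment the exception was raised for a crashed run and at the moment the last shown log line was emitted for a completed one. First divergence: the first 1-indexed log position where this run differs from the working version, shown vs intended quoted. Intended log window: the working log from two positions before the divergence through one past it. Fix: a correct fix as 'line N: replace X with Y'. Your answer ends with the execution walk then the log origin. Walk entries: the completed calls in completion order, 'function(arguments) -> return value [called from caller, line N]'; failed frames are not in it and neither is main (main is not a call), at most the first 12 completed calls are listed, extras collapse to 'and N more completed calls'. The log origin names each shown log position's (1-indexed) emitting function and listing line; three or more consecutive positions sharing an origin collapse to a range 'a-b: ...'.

Answer: the defect is in rate_window at line 20.
Core observation: The log first diverges at position 6: the faulty run prints 'stage result 4' where the working version prints 'level 4, partial 0'.
Call chain: main.
First divergence: position 6 — shown 'stage result 4', intended 'level 4, partial 0'.
Intended log window:
  4: map_offsets returns 44
  5: stage values: 44 and 4
  6: level 4, partial 0
  7: level 3, partial 4
Execution walk:
  map_offsets([12, 6, 6, 9, 11]) -> 44  [called from rate_window, line 17]
  bind_quota(0, 4) -> 4  [called from rate_window, line 20]
  rate_window([12, 6, 6, 9, 11]) -> 4  [called from main, line 26]
Log origins:
  1: from main, line 25
  2: from rate_window, line 16
  3: from map_offsets, line 8
  4: from map_offsets, line 12
  5: from rate_window, line 19
  6: from main, line 27
A correct fix: line 20: replace `bind_quota(0, slot)` with `bind_quota(slot, 0)`.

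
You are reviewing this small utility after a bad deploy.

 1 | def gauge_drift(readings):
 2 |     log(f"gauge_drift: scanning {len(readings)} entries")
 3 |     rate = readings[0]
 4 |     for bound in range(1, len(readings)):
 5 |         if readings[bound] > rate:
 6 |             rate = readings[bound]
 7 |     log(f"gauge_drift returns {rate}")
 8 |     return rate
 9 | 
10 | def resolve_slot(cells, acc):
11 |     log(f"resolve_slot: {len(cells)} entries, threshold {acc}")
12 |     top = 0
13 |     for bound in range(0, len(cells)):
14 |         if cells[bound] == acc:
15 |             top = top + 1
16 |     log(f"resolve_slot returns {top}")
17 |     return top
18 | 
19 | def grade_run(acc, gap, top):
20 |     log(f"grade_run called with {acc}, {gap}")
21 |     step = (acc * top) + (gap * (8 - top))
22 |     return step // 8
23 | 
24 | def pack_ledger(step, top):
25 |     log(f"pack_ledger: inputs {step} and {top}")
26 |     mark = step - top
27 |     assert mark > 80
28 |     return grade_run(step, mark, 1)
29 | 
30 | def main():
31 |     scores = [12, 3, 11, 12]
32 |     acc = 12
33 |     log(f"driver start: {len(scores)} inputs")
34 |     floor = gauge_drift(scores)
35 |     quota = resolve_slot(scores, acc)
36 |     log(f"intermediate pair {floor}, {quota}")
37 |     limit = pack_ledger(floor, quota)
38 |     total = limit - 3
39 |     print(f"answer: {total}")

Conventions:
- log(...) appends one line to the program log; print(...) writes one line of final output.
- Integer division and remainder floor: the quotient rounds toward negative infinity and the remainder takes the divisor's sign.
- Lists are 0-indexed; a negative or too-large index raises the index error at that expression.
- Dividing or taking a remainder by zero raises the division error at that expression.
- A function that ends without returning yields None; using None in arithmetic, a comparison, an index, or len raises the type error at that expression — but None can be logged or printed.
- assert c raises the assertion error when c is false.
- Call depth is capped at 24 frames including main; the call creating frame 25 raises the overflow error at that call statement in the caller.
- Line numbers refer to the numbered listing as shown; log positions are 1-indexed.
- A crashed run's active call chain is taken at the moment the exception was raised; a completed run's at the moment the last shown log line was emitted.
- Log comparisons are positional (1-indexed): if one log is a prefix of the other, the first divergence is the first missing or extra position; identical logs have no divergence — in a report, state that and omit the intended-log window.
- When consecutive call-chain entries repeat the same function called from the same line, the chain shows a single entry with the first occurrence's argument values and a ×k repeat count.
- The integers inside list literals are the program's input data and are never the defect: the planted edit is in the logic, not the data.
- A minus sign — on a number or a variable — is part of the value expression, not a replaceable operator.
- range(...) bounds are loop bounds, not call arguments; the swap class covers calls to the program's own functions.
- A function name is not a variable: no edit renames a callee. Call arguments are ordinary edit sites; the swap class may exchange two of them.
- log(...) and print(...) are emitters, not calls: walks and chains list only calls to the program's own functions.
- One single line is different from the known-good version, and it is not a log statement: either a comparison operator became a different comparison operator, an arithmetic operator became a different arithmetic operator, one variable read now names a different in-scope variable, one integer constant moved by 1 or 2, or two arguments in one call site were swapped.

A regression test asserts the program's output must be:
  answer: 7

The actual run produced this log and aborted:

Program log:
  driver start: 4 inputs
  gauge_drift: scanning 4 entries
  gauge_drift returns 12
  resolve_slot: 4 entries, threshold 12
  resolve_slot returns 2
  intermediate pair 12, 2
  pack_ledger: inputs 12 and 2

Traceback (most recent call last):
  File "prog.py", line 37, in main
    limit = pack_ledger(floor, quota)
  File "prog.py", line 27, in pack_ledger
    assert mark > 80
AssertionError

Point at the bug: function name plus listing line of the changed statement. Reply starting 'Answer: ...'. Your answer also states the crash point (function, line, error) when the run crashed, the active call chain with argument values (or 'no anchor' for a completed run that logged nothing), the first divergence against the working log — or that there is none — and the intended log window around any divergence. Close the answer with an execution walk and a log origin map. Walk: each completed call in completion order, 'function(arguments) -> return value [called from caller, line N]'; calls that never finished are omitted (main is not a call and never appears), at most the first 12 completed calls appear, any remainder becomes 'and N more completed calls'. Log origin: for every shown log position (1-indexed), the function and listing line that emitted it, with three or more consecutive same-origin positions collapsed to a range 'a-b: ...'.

Answer: the defect is in pack_ledger at line 27.
Key fact: After 7 matching log lines the faulty run goes silent, while the working version continues with 'grade_run called with 12, 10'.
Crash: pack_ledger, line 27, AssertionError.
Call chain: main -> pack_ledger(12, 2) (called at line 37).
First divergence: position 8; the shown log stops at 7 lines while the working version next logs 'grade_run called with 12, 10'.
Intended log window:
  6: intermediate pair 12, 2
  7: pack_ledger: inputs 12 and 2
  8: grade_run called with 12, 10
Execution walk:
  gauge_drift([12, 3, 11, 12]) -> 12  [called from main, line 34]
  resolve_slot([12, 3, 11, 12], 12) -> 2  [called from main, line 35]
Origin of each log line:
  1: logged in main at line 33
  2: logged in gauge_drift at line 2
  3: logged in gauge_drift at line 7
  4: logged in resolve_slot at line 11
  5: logged in resolve_slot at line 16
  6: logged in main at line 36
  7: logged in pack_ledger at line 25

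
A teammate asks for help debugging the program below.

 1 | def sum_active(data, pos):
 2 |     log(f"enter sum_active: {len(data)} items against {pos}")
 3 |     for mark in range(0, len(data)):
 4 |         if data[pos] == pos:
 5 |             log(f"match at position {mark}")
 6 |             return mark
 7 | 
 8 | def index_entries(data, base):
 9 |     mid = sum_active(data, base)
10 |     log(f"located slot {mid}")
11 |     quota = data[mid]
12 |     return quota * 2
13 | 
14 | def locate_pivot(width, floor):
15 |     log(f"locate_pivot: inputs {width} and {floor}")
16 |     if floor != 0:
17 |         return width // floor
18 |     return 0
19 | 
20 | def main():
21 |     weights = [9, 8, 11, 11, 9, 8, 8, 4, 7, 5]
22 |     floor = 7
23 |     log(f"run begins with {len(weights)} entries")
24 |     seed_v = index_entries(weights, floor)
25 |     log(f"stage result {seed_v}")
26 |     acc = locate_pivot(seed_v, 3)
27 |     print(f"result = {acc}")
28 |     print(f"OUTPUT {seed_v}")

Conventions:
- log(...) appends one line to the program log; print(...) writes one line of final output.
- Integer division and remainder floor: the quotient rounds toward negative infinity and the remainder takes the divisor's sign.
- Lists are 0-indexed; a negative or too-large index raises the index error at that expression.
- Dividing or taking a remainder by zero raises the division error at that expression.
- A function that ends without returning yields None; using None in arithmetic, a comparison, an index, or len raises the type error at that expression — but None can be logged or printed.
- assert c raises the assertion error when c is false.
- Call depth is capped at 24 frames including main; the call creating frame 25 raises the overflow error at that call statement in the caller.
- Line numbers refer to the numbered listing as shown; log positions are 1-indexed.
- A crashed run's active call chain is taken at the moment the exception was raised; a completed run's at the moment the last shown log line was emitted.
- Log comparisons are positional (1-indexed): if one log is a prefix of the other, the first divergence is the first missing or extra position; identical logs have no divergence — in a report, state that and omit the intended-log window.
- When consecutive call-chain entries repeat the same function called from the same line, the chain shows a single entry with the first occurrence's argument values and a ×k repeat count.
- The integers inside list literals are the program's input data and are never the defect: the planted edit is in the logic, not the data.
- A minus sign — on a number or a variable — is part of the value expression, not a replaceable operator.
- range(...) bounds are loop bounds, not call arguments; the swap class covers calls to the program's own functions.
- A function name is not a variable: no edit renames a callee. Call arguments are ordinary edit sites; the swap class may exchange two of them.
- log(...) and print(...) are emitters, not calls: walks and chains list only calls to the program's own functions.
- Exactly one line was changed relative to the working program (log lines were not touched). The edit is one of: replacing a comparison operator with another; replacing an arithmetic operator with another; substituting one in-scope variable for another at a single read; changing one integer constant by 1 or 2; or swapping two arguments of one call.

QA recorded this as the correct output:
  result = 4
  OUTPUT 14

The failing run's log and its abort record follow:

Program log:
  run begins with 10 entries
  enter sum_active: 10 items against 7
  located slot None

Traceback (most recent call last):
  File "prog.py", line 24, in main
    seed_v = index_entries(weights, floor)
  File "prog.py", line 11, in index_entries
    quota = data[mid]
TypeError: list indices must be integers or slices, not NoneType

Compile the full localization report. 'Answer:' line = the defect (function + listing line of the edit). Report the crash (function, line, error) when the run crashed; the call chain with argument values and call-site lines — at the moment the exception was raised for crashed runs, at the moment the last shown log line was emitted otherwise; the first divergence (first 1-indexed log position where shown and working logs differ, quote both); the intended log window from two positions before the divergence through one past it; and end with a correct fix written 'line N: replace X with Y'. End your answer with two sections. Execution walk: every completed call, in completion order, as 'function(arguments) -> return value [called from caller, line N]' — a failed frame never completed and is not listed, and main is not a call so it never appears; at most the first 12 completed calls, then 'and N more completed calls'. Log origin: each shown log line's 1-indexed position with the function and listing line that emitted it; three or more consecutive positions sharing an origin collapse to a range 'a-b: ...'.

Answer: the defect is in sum_active at line 4.
Key observation: The earliest visible damage is log position 3 — 'located slot None' rather than the intended 'match at position 8'.
Crash: index_entries, line 11, TypeError.
Call chain: main -> index_entries([9, 8, 11, 11, 9, 8, 8, 4, 7, 5], 7) (called at line 24).
First divergence: position 3 — the shown line 'located slot None' should read 'match at position 8'.
Intended log window:
  1: run begins with 10 entries
  2: enter sum_active: 10 items against 7
  3: match at position 8
  4: located slot 8
Execution walk:
  sum_active([9, 8, 11, 11, 9, 8, 8, 4, 7, 5], 7) -> None  [called from index_entries, line 9]
Log origin:
  1: logged in main at line 23
  2: logged in sum_active at line 2
  3: logged in index_entries at line 10
A correct fix: line 4: replace `data[pos]` with `data[mark]`.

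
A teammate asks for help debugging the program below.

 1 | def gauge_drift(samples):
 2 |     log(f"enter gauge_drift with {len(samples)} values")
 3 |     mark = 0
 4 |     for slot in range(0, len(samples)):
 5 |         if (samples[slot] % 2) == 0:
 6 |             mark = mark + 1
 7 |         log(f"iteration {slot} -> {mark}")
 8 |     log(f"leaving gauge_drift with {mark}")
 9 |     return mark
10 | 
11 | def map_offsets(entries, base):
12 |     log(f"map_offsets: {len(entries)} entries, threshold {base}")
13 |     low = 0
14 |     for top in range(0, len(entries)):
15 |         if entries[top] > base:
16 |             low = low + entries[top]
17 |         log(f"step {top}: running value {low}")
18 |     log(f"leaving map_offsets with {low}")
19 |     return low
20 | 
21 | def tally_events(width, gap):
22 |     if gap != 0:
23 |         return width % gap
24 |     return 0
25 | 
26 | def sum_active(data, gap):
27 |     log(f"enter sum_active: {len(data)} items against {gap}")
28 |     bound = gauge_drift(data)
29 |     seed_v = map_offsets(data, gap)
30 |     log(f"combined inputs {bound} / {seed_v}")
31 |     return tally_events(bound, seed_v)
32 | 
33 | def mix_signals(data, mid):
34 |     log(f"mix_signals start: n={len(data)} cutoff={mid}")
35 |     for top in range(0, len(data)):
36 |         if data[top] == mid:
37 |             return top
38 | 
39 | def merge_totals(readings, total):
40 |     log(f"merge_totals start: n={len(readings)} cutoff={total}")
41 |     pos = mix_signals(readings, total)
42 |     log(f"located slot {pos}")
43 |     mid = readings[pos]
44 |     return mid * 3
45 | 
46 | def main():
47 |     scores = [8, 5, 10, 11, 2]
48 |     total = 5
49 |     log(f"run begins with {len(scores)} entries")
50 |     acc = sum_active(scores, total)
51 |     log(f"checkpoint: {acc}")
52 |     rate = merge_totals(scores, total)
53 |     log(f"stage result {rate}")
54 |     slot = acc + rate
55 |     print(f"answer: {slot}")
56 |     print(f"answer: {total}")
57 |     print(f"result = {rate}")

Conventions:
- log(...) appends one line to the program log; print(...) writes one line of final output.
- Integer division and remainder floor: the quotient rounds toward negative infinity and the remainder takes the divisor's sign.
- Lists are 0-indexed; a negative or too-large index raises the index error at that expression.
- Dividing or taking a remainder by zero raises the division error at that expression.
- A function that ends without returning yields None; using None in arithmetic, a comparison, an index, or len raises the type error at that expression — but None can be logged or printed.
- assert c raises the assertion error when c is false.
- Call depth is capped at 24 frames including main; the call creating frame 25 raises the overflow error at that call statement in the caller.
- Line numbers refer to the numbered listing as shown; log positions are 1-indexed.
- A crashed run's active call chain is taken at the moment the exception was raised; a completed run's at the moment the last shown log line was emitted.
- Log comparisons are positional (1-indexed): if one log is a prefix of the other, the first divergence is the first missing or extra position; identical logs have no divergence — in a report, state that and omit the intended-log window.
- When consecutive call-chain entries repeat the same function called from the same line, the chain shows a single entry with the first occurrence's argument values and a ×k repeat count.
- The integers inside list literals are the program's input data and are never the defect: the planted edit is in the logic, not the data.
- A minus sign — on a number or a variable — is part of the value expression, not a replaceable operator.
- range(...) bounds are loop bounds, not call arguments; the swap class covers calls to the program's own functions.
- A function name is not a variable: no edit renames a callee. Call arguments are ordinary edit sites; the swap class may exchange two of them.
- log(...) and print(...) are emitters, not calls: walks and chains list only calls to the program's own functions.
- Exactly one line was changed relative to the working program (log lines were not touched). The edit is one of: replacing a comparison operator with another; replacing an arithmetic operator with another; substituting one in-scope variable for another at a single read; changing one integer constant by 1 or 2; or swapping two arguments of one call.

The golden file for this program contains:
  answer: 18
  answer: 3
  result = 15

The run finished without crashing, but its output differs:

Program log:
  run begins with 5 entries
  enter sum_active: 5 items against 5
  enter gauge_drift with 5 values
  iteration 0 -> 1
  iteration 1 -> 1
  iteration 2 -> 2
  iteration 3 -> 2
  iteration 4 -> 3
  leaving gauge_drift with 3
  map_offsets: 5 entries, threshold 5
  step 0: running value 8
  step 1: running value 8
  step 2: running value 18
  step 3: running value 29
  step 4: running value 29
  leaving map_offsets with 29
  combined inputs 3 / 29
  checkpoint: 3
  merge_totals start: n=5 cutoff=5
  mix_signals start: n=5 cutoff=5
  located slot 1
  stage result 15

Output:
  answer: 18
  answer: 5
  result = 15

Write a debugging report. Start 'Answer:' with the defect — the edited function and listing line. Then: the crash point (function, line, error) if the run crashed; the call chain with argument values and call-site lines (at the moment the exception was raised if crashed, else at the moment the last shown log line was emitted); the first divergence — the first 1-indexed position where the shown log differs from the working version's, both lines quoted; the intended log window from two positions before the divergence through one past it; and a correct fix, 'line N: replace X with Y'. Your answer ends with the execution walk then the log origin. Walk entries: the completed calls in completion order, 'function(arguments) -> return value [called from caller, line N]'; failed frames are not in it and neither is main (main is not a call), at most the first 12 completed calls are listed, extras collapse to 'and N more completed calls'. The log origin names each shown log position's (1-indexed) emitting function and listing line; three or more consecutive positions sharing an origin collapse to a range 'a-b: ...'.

Answer: the defect is in main at line 56.
Key observation: Log streams are identical — the defect surfaces only in the printed output.
Call chain: main.
First divergence: none; the two logs match at every position.
Execution walk:
  gauge_drift([8, 5, 10, 11, 2]) -> 3  [called from sum_active, line 28]
  map_offsets([8, 5, 10, 11, 2], 5) -> 29  [called from sum_active, line 29]
  tally_events(3, 29) -> 3  [called from sum_active, line 31]
  sum_active([8, 5, 10, 11, 2], 5) -> 3  [called from main, line 50]
  mix_signals([8, 5, 10, 11, 2], 5) -> 1  [called from merge_totals, line 41]
  merge_totals([8, 5, 10, 11, 2], 5) -> 15  [called from main, line 52]
Log line origins:
  1: from main, line 49
  2: from sum_active, line 27
  3: from gauge_drift, line 2
  4-8: from gauge_drift, line 7
  9: from gauge_drift, line 8
  10: from map_offsets, line 12
  11-15: from map_offsets, line 17
  16: from map_offsets, line 18
  17: from sum_active, line 30
  18: from main, line 51
  19: from merge_totals, line 40
  20: from mix_signals, line 34
  21: from merge_totals, line 42
  22: from main, line 53
A correct fix: line 56: replace `total` with `acc`.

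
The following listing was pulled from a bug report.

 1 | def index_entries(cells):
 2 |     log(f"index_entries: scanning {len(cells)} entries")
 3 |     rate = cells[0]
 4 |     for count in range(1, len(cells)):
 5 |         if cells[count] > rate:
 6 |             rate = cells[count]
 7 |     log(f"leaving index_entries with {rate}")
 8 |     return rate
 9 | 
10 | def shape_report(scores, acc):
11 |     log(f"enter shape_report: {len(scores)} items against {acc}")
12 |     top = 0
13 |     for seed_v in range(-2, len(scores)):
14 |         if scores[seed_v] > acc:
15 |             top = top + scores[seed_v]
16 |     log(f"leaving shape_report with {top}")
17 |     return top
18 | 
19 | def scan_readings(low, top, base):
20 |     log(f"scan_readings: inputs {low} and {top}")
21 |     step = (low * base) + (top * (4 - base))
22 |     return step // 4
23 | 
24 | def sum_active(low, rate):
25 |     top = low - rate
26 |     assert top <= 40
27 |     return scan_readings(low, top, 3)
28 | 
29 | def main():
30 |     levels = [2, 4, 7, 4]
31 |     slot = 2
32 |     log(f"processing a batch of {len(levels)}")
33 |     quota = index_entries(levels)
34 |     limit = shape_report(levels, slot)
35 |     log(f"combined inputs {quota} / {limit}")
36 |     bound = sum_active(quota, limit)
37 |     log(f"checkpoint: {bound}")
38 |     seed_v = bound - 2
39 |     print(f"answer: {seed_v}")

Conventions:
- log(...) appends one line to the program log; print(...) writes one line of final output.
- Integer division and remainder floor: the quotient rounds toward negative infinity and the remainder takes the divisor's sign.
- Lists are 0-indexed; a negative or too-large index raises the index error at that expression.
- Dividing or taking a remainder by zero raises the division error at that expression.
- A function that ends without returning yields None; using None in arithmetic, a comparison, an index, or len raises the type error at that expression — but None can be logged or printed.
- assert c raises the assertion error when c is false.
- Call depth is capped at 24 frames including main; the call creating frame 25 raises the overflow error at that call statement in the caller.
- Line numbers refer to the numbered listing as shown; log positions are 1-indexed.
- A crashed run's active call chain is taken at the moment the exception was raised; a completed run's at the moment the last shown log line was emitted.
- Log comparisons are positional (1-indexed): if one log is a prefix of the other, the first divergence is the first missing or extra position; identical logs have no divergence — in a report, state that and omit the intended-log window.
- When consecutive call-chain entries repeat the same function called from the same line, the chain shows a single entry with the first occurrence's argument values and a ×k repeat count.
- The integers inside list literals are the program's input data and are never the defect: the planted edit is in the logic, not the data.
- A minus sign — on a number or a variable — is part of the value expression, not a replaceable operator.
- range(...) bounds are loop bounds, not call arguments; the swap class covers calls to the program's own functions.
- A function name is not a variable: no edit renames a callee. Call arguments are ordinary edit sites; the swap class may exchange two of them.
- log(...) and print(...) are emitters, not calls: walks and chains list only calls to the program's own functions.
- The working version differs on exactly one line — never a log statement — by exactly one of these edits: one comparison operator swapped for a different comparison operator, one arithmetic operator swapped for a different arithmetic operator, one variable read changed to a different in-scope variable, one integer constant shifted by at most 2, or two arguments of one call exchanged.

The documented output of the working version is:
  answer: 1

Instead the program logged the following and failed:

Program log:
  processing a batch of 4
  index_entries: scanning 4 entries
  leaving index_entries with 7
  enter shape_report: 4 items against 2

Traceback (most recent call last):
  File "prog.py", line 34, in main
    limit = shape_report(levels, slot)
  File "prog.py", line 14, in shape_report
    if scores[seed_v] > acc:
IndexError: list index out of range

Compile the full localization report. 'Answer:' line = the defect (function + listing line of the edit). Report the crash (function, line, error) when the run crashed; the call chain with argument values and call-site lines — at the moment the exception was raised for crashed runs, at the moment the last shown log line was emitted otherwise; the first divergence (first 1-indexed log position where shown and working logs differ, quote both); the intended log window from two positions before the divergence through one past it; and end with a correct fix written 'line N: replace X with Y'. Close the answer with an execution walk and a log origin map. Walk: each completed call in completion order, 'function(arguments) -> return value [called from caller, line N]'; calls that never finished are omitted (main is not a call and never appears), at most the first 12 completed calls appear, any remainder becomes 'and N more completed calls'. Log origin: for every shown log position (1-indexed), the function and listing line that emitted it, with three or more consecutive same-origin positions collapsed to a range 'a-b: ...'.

Answer: the defect is in shape_report at line 13.
The tell: After 4 matching log lines the faulty run goes silent, while the working version continues with 'leaving shape_report with 15'.
Crash: shape_report, line 14, IndexError.
Call chain: main -> shape_report([2, 4, 7, 4], 2) (called at line 34).
First divergence: position 5 — the faulty run's log ends after 4 lines; the working version continues with 'leaving shape_report with 15'.
Intended log window:
  3: leaving index_entries with 7
  4: enter shape_report: 4 items against 2
  5: leaving shape_report with 15
  6: combined inputs 7 / 15
Execution walk:
  index_entries([2, 4, 7, 4]) -> 7  [called from main, line 33]
Log line origins:
  1: logged in main at line 32
  2: logged in index_entries at line 2
  3: logged in index_entries at line 7
  4: logged in shape_report at line 11
A correct fix: line 13: replace `-2` with `0`.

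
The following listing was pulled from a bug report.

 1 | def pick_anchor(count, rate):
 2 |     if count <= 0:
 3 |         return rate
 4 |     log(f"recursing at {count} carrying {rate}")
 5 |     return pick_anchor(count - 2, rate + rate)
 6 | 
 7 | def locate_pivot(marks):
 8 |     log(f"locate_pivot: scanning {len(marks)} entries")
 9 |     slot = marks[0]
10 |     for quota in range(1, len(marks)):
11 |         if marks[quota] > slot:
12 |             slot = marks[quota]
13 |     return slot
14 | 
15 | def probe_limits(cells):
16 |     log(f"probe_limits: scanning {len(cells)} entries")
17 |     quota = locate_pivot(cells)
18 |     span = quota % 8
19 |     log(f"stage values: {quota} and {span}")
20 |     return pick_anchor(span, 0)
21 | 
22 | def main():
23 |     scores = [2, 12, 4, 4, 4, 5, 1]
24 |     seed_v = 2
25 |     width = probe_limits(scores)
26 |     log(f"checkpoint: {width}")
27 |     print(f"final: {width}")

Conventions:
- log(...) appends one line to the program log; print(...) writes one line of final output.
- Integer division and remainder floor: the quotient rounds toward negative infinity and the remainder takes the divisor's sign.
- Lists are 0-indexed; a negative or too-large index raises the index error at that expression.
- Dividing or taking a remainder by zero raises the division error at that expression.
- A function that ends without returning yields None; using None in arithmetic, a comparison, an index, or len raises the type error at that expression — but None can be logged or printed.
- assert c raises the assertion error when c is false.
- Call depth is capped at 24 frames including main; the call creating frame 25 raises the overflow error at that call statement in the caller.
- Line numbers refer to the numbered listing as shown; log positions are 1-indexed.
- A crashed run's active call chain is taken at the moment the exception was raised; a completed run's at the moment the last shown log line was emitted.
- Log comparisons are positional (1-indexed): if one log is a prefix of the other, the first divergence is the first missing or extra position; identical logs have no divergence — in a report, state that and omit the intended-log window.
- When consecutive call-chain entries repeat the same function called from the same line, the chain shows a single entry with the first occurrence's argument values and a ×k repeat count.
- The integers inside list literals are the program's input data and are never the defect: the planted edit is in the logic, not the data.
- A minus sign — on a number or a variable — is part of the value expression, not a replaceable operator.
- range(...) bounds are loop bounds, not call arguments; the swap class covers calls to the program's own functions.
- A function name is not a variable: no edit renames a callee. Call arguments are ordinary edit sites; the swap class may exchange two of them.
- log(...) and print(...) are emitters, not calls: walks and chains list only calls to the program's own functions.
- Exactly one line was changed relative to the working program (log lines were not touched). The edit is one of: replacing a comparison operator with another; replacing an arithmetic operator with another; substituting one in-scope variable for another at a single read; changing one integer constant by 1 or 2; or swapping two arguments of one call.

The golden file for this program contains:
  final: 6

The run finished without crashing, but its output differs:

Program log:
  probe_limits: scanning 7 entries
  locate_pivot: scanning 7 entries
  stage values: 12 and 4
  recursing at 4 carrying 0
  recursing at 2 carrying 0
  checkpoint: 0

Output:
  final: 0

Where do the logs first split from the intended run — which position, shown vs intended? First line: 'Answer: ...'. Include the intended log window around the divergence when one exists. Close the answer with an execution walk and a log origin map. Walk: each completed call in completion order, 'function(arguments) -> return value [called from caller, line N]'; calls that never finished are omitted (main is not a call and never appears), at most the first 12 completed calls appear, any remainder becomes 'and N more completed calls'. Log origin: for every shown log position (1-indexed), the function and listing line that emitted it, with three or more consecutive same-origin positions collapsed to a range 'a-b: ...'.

Answer: position 5 — the shown line 'recursing at 2 carrying 0' should read 'recursing at 2 carrying 4'.
Intended log window:
  3: stage values: 12 and 4
  4: recursing at 4 carrying 0
  5: recursing at 2 carrying 4
  6: checkpoint: 6
Execution walk:
  locate_pivot([2, 12, 4, 4, 4, 5, 1]) -> 12  [called from probe_limits, line 17]
  pick_anchor(0, 0) -> 0  [called from pick_anchor, line 5]
  pick_anchor(2, 0) -> 0  [called from pick_anchor, line 5]
  pick_anchor(4, 0) -> 0  [called from probe_limits, line 20]
  probe_limits([2, 12, 4, 4, 4, 5, 1]) -> 0  [called from main, line 25]
Log line origins:
  1 — probe_limits, line 16
  2 — locate_pivot, line 8
  3 — probe_limits, line 19
  4 — pick_anchor, line 4
  5 — pick_anchor, line 4
  6 — main, line 26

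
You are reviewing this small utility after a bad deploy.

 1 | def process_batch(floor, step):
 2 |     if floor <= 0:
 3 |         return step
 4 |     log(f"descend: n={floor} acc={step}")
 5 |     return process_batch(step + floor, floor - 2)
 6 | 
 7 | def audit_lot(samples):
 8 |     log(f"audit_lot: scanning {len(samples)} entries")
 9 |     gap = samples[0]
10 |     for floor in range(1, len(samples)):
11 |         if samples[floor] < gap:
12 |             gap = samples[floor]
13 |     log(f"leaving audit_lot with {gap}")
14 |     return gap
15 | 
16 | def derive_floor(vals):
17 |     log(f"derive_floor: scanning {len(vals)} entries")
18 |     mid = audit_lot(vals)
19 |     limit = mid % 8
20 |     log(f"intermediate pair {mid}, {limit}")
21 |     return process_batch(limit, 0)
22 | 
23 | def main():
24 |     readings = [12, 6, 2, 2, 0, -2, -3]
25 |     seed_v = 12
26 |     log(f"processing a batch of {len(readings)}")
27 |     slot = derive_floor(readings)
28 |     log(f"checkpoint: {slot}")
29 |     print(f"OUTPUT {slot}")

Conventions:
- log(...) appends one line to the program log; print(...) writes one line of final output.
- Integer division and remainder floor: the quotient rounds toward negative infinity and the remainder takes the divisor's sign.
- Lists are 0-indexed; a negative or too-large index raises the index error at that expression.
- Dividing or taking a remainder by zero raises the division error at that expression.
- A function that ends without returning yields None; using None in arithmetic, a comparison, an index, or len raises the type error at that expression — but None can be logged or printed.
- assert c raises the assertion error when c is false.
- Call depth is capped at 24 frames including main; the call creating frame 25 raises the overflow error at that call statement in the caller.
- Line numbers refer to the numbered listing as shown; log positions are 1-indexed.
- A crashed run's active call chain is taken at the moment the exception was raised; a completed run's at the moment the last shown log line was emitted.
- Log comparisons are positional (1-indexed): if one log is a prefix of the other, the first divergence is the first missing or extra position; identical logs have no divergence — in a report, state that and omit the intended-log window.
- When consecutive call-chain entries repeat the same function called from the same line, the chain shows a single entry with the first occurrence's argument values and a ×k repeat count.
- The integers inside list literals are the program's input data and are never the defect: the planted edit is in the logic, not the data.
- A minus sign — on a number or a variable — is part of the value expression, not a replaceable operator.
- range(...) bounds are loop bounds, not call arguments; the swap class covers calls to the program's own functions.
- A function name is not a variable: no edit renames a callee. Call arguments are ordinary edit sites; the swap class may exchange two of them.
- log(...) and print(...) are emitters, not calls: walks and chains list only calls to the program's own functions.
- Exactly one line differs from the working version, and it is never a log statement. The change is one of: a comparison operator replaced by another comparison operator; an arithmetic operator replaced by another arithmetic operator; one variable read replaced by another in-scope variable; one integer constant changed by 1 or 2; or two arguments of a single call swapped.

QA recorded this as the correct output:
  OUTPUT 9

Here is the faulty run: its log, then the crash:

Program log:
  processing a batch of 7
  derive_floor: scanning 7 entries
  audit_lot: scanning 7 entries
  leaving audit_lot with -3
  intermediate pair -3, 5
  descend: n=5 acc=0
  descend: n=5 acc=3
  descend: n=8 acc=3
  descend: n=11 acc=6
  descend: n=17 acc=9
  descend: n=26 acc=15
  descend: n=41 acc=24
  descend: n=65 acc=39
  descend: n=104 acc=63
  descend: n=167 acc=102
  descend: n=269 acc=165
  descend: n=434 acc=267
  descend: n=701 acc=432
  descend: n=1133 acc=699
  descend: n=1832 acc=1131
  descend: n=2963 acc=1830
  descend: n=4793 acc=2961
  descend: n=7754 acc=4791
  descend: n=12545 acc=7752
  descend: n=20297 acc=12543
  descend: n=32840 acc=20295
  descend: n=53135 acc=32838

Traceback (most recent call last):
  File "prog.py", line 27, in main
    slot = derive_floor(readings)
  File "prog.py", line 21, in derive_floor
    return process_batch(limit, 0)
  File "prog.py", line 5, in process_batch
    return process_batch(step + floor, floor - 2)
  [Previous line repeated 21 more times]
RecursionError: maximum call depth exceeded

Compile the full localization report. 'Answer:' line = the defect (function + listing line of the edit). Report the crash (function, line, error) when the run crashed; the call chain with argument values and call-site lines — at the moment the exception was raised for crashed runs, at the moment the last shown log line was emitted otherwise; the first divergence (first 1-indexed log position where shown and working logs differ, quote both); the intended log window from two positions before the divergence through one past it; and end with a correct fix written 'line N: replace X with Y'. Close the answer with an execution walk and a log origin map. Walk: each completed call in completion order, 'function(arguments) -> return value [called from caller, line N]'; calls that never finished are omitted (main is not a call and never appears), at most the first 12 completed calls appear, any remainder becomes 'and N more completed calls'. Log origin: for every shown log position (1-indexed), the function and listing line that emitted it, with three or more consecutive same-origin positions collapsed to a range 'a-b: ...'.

Answer: the defect is in process_batch at line 5.
Core observation: The log first diverges at position 7: the faulty run prints 'descend: n=5 acc=3' where the working version prints 'descend: n=3 acc=5'.
Crash: process_batch, line 5, RecursionError.
Call chain: main -> derive_floor([12, 6, 2, 2, 0, -2, -3]) (called at line 27) -> process_batch(5, 0) (called at line 21) -> process_batch(5, 3) (called at line 5) ×21.
First divergence: position 7 — shown 'descend: n=5 acc=3', intended 'descend: n=3 acc=5'.
Intended log window:
  5: intermediate pair -3, 5
  6: descend: n=5 acc=0
  7: descend: n=3 acc=5
  8: descend: n=1 acc=8
Execution walk:
  audit_lot([12, 6, 2, 2, 0, -2, -3]) -> -3  [called from derive_floor, line 18]
Log line origins:
  1 — main, line 26
  2 — derive_floor, line 17
  3 — audit_lot, line 8
  4 — audit_lot, line 13
  5 — derive_floor, line 20
  6-27 — process_batch, line 4
A correct fix: line 5: replace `process_batch(step + floor, floor - 2)` with `process_batch(floor - 2, step + floor)`.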